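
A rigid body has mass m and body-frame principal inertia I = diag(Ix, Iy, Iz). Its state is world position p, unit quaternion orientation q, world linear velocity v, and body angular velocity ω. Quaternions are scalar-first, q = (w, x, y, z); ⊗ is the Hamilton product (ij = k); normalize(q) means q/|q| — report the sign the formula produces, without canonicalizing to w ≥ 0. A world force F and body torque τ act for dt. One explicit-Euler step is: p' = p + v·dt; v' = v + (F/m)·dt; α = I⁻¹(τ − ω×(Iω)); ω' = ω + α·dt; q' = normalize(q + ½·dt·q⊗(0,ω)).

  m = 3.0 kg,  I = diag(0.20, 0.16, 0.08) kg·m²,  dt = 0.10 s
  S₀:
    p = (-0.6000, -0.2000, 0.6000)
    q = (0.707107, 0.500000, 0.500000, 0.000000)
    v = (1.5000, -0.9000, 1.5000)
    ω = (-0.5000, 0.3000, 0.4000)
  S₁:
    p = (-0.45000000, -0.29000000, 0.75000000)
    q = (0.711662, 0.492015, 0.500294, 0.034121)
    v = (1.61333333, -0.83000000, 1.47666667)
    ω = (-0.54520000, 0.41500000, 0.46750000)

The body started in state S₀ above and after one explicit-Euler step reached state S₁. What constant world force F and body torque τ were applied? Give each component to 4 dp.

Δω = ω₁−ω₀ = (-0.04520000, 0.11500000, 0.06750000)
ω₀×(Iω₀) = (-0.0096, -0.0240, 0.0060)
I·α + gyro = (-0.1000, 0.1600, 0.0600)
velocity change Δv = (0.11333333, 0.07000000, -0.02333333)
applied force F = (3.4000, 2.1000, -0.7000)

F = (3.4000, 2.1000, -0.7000)
τ = (-0.1000, 0.1600, 0.0600)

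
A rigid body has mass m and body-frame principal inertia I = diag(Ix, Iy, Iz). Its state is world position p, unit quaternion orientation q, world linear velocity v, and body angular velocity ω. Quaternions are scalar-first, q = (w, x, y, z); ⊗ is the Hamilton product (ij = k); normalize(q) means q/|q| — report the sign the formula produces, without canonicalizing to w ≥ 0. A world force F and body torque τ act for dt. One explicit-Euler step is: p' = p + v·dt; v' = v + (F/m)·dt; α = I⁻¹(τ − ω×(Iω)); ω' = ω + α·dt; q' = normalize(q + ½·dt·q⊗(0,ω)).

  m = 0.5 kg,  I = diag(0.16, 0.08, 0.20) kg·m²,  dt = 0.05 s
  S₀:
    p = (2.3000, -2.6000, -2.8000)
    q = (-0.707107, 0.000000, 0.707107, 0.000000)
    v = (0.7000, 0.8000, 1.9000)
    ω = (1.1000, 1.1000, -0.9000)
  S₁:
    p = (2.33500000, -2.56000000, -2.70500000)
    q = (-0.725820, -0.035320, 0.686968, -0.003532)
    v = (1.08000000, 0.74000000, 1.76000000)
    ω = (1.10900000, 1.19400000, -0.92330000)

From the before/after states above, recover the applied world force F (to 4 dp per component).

v₁ − v₀ = (0.38000000, -0.06000000, -0.14000000)
applied force F = (3.8000, -0.6000, -1.4000)

F = (3.8000, -0.6000, -1.4000)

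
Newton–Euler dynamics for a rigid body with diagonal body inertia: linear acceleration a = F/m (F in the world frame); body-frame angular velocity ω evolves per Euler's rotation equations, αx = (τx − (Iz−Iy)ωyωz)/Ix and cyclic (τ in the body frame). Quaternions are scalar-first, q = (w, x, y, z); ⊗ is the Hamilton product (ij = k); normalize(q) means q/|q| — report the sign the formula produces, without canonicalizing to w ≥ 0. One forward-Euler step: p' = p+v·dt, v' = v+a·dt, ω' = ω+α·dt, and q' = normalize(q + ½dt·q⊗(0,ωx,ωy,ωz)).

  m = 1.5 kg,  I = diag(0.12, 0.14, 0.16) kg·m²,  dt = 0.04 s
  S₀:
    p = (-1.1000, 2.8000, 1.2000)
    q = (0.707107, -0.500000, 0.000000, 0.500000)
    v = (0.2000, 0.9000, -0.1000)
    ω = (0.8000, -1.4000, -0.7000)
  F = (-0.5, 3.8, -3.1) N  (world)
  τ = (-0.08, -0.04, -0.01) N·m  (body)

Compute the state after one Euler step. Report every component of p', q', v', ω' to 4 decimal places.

gyro term ω×Iω = (0.0196, 0.0224, -0.0224)
α = I⁻¹(τ − ω×Iω) = (-0.8300, -0.4457, 0.0775)
ω + α·dt = (0.7668, -1.4178, -0.6969)
Hamilton product q⊗(0,ω) = (0.7500000, 1.2656856, -0.9399498, 0.2050251)
q + ½dt·q⊗(0,ω), renormalized = (0.7217, -0.4744, -0.0188, 0.5038)
a = (-0.3333, 2.5333, -2.0667)
p' = p + v·dt = (-1.0920, 2.8360, 1.1960)
v' = v + a·dt = (0.1867, 1.0013, -0.1827)

p' = (-1.0920, 2.8360, 1.1960)
q' = (0.7217, -0.4744, -0.0188, 0.5038)
v' = (0.1867, 1.0013, -0.1827)
ω' = (0.7668, -1.4178, -0.6969)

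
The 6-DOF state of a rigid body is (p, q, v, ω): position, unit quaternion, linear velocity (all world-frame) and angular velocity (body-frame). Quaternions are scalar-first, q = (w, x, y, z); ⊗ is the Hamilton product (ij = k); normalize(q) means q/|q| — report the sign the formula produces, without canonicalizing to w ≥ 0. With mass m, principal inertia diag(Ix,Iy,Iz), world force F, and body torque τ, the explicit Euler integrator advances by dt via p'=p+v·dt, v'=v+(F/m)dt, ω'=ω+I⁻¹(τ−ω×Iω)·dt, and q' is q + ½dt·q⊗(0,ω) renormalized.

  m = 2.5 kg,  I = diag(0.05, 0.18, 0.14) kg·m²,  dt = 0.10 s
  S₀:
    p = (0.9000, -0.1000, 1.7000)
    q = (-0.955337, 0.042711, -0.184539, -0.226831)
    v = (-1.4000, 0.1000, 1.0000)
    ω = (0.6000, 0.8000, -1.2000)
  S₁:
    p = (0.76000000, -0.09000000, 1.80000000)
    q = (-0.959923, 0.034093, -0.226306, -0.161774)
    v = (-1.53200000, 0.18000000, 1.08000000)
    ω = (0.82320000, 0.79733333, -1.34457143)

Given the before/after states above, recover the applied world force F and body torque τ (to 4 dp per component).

ω₁ − ω₀ = (0.22320000, -0.00266667, -0.14457143)
gyro term ω₀×Iω₀ = (0.0384, 0.0648, 0.0624)
τ = I·(Δω/dt) + ω₀×(Iω₀) = (0.1500, 0.0600, -0.1400)
velocity change Δv = (-0.13200000, 0.08000000, 0.08000000)
F = m·Δv/dt = (-3.3000, 2.0000, 2.0000)

F = (-3.3000, 2.0000, 2.0000)
τ = (0.1500, 0.0600, -0.1400)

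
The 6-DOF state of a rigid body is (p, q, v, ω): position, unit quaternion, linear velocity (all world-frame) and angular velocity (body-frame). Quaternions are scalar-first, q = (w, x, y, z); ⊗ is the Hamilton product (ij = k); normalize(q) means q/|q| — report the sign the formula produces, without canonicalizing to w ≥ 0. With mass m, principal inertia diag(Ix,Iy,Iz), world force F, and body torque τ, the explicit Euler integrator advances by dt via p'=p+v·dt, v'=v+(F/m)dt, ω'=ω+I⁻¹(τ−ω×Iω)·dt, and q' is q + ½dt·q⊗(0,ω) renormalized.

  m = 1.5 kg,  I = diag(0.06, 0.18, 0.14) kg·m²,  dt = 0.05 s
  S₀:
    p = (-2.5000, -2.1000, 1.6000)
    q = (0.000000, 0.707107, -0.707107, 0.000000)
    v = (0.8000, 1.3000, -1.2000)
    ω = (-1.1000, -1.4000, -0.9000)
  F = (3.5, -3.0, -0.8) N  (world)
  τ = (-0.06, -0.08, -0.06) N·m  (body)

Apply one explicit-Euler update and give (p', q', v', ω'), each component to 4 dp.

p' = (-2.4600, -2.0350, 1.5400)
q' = (-0.0053, 0.7221, -0.6903, -0.0441)
v' = (0.9167, 1.2000, -1.2267)
ω' = (-1.1080, -1.4002, -0.9874)

α = I⁻¹(τ − ω×Iω) = (-0.1600, -0.0044, -1.7486)
new body rate ω' = (-1.1080, -1.4002, -0.9874)
2q̇ = q⊗(0,ω) = (-0.2121321, 0.6363963, 0.6363963, -1.7677675)
q + ½dt·q⊗(0,ω), renormalized = (-0.0053, 0.7221, -0.6903, -0.0441)
new position p' = (-2.4600, -2.0350, 1.5400)
v + (F/m)dt = (0.9167, 1.2000, -1.2267)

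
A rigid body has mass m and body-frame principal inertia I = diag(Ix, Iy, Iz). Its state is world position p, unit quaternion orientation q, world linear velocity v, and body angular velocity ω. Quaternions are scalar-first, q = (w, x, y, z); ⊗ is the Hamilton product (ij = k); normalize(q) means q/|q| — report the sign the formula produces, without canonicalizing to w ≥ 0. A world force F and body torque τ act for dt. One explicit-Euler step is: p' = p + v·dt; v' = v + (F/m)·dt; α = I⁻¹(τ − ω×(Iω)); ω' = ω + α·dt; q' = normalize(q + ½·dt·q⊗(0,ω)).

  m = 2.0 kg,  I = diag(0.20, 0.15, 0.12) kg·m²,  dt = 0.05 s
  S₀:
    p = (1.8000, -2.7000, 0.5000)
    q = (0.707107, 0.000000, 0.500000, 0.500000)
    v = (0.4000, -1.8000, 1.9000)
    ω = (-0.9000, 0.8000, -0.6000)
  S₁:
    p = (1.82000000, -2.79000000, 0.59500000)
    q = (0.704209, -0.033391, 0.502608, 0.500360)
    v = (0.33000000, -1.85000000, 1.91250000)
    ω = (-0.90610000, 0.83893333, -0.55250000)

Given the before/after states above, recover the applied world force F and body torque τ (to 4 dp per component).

F = (-2.8000, -2.0000, 0.5000)
τ = (-0.0100, 0.1600, 0.1500)

rate change Δω = (-0.00610000, 0.03893333, 0.04750000)
gyro term ω₀×Iω₀ = (0.0144, 0.0432, 0.0360)
I·α + gyro = (-0.0100, 0.1600, 0.1500)
Δv = v₁−v₀ = (-0.07000000, -0.05000000, 0.01250000)
applied force F = (-2.8000, -2.0000, 0.5000)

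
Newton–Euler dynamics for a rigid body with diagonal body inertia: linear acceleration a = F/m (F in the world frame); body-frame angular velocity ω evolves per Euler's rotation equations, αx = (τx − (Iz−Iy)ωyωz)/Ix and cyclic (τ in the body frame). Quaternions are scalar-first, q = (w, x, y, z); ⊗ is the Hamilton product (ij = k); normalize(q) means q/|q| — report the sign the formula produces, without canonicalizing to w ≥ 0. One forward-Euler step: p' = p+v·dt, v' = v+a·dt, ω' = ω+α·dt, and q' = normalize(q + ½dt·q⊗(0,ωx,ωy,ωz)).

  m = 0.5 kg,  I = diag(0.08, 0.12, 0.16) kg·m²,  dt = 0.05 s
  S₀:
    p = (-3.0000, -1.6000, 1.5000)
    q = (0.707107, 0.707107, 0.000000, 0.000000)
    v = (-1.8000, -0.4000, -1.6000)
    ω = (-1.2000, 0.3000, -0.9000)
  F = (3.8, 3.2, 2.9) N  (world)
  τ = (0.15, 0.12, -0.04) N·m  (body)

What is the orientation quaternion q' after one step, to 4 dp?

q' = (0.7278, 0.6854, 0.0212, -0.0106)

Hamilton product q⊗(0,ω) = (0.8485284, -0.8485284, 0.8485284, -0.4242642)
q' = normalize(q + ½dt·q⊗(0,ω)) = (0.7278, 0.6854, 0.0212, -0.0106)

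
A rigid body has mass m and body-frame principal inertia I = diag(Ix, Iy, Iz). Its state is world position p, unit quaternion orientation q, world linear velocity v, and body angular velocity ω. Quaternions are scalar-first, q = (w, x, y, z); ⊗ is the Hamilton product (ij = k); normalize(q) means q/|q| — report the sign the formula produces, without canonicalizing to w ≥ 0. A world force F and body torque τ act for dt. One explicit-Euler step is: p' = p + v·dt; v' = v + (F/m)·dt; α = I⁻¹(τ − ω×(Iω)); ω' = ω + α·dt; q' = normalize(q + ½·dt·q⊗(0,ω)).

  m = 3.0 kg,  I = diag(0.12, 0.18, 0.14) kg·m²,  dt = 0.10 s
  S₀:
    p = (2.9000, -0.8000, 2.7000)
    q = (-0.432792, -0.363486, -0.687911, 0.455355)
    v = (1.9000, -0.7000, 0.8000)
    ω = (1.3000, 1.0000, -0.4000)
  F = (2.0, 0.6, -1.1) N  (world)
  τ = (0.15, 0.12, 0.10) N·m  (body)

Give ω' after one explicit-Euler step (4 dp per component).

ω' = (1.4117, 1.0609, -0.3843)

gyro term ω×Iω = (0.0160, 0.0104, 0.0780)
α = I⁻¹(τ − ω×Iω) = (1.1167, 0.6089, 0.1571)
new body rate ω' = (1.4117, 1.0609, -0.3843)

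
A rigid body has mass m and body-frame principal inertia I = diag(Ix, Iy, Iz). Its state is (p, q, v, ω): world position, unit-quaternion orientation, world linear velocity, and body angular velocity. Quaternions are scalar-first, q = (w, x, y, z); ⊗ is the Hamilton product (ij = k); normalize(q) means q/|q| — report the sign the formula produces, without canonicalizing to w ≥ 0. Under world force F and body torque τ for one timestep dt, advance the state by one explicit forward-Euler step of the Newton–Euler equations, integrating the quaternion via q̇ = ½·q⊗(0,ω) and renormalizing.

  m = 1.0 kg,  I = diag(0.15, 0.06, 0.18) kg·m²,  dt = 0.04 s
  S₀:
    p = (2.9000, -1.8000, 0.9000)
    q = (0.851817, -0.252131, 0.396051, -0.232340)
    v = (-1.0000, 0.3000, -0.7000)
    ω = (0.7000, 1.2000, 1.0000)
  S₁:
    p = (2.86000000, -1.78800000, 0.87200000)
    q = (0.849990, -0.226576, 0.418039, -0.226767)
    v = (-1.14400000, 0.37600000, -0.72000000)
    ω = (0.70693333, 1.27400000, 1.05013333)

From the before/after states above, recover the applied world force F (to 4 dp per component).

F = (-3.6000, 1.9000, -0.5000)

Δv = v₁−v₀ = (-0.14400000, 0.07600000, -0.02000000)
m·(v₁−v₀)/dt = (-3.6000, 1.9000, -0.5000)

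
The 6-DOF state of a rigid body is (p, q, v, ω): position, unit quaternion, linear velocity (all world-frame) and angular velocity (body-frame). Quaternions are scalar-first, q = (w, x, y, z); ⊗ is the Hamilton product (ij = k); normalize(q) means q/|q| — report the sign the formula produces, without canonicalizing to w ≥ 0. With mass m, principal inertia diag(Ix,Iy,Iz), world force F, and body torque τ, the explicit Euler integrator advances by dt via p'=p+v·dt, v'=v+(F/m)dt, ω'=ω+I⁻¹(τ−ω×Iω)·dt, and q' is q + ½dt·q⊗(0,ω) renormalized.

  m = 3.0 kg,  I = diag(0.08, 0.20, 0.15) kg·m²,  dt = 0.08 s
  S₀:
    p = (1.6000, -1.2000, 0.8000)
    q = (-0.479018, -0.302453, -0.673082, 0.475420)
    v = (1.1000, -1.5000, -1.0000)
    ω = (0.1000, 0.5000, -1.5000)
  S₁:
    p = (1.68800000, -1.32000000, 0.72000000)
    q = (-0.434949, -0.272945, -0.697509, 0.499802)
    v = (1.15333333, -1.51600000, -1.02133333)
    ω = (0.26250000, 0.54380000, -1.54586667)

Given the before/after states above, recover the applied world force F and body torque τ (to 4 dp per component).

Δv = v₁−v₀ = (0.05333333, -0.01600000, -0.02133333)
F = m·Δv/dt = (2.0000, -0.6000, -0.8000)
ω₁ − ω₀ = (0.16250000, 0.04380000, -0.04586667)
precession coupling = (0.0375, 0.0105, 0.0060)
applied torque τ = (0.2000, 0.1200, -0.0800)

F = (2.0000, -0.6000, -0.8000)
τ = (0.2000, 0.1200, -0.0800)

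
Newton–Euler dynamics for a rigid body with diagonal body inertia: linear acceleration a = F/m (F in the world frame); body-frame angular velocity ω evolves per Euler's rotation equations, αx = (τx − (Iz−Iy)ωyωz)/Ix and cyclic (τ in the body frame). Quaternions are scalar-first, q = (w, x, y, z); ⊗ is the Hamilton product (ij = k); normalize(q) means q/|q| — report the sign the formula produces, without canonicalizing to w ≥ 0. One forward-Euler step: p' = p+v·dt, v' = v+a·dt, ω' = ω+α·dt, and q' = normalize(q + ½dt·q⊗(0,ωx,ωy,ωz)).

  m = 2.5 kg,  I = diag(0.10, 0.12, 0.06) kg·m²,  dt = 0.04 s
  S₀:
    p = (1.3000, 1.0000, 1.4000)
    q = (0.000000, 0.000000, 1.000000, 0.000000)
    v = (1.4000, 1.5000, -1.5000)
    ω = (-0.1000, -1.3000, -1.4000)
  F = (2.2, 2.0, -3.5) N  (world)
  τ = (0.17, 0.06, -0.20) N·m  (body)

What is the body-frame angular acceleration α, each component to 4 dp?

α = (2.7920, 0.4533, -3.3767)

precession coupling ω×(Iω) = (-0.1092, 0.0056, 0.0026)
α = I⁻¹(τ − ω×Iω) = (2.7920, 0.4533, -3.3767)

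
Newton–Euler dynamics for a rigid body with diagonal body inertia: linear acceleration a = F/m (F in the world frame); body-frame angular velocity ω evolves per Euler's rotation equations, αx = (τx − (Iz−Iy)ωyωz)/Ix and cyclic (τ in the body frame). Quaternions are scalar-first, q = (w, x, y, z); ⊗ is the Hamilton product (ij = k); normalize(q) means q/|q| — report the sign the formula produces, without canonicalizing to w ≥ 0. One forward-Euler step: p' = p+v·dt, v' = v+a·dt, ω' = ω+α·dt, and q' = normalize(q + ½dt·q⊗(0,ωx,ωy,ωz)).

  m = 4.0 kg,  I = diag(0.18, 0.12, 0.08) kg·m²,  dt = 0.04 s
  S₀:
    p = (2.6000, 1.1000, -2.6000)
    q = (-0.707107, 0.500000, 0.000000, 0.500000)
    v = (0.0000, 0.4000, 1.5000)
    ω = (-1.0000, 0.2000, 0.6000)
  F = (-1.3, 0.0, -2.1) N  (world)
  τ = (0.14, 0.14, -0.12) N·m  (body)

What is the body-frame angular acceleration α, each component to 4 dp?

ω×(Iω) gyroscopic = (-0.0048, -0.0600, 0.0120)
α = I⁻¹(τ − ω×Iω) = (0.8044, 1.6667, -1.6500)

α = (0.8044, 1.6667, -1.6500)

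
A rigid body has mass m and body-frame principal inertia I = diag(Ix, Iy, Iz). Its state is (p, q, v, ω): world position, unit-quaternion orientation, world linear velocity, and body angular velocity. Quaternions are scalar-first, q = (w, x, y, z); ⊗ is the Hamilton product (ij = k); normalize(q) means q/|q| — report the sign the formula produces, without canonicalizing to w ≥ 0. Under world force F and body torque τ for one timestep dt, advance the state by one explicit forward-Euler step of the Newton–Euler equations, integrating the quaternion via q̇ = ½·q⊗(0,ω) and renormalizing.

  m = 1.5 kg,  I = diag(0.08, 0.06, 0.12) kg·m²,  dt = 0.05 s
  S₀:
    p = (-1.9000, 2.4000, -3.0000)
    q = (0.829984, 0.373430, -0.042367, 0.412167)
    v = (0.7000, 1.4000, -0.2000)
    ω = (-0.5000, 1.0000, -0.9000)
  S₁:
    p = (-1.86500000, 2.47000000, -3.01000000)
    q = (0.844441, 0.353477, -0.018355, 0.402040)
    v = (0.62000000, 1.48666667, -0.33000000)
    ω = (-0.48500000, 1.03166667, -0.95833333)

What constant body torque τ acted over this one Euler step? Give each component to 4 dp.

τ = (-0.0300, 0.0200, -0.1300)

Δω = ω₁−ω₀ = (0.01500000, 0.03166667, -0.05833333)
applied torque τ = (-0.0300, 0.0200, -0.1300)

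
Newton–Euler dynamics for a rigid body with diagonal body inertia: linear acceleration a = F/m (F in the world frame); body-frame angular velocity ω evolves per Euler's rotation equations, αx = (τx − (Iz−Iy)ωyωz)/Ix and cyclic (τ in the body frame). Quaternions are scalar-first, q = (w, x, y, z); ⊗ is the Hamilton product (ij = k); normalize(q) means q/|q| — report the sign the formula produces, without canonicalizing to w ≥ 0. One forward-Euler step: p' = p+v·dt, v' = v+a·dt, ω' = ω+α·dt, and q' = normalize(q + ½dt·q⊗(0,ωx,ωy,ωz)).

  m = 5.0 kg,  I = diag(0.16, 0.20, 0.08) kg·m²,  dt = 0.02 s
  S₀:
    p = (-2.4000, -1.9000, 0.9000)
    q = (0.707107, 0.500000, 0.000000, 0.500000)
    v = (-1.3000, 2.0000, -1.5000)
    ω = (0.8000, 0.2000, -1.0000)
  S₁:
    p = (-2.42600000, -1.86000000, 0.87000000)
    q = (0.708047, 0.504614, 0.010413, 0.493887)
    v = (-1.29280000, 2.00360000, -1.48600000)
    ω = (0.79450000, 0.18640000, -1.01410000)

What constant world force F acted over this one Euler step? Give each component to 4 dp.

v₁ − v₀ = (0.00720000, 0.00360000, 0.01400000)
m·(v₁−v₀)/dt = (1.8000, 0.9000, 3.5000)

F = (1.8000, 0.9000, 3.5000)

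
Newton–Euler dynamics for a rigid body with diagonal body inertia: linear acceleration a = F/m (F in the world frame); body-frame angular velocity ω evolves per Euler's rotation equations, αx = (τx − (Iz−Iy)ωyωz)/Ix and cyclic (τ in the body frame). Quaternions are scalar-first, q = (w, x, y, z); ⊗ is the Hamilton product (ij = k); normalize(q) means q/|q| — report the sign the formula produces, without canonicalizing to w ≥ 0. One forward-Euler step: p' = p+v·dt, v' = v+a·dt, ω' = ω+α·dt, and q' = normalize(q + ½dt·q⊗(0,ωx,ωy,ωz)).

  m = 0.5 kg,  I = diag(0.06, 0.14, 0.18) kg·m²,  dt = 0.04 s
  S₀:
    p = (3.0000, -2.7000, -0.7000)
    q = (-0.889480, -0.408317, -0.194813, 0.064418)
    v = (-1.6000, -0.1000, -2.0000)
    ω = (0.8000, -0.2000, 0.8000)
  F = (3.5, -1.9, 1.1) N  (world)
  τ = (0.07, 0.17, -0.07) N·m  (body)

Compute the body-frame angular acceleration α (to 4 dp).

α = (1.2733, 1.7629, -0.3178)

gyro term ω×Iω = (-0.0064, -0.0768, -0.0128)
angular accel α = (1.2733, 1.7629, -0.3178)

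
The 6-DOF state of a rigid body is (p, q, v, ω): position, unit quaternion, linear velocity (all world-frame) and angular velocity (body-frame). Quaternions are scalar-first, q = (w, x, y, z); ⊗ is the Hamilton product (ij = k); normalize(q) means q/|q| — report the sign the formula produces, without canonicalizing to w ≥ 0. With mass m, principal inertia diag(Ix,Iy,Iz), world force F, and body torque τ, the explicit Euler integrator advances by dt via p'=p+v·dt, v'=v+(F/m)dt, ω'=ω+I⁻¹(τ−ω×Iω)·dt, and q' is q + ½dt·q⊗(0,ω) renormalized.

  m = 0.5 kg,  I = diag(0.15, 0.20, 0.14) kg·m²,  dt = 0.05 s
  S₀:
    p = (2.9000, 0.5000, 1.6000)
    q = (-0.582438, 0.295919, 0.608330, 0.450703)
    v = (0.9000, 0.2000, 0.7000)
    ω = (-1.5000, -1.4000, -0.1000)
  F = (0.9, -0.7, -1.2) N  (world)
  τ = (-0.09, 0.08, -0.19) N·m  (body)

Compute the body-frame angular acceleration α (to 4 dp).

gyro term ω×Iω = (-0.0084, 0.0015, 0.1050)
α = I⁻¹(τ − ω×Iω) = (-0.5440, 0.3925, -2.1071)

α = (-0.5440, 0.3925, -2.1071)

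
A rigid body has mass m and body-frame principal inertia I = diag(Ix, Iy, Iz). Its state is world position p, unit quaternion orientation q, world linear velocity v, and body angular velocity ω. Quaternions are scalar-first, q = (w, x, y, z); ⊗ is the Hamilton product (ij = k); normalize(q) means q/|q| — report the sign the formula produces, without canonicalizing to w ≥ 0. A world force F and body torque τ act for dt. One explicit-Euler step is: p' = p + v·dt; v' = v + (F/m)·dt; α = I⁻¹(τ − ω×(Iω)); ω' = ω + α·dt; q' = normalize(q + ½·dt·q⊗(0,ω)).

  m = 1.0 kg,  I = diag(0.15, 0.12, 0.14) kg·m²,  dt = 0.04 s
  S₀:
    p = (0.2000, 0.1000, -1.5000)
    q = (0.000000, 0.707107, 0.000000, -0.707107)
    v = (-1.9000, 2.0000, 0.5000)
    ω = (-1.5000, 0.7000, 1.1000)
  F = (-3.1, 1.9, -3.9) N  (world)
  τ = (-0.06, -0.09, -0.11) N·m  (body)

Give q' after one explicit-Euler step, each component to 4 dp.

Hamilton product q⊗(0,ω) = (1.8384782, 0.4949749, 0.2828428, 0.4949749)
q + ½dt·q⊗(0,ω), renormalized = (0.0367, 0.7164, 0.0057, -0.6967)

q' = (0.0367, 0.7164, 0.0057, -0.6967)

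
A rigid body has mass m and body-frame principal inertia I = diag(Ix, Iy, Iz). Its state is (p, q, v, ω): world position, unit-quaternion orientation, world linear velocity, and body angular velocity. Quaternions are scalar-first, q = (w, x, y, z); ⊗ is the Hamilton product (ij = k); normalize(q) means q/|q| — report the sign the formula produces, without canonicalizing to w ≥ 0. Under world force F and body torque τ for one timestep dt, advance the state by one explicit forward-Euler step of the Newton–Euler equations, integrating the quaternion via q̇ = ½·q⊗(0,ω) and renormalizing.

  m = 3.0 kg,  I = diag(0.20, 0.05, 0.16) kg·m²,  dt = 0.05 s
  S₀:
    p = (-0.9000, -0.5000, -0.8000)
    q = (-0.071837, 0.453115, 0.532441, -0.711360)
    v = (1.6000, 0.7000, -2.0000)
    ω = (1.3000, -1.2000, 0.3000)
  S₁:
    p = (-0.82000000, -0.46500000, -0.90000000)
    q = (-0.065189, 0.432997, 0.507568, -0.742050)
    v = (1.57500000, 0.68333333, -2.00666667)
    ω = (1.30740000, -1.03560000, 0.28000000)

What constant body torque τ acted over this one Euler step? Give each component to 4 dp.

τ = (-0.0100, 0.1800, 0.1700)

rate change Δω = (0.00740000, 0.16440000, -0.02000000)
τ = I·(Δω/dt) + ω₀×(Iω₀) = (-0.0100, 0.1800, 0.1700)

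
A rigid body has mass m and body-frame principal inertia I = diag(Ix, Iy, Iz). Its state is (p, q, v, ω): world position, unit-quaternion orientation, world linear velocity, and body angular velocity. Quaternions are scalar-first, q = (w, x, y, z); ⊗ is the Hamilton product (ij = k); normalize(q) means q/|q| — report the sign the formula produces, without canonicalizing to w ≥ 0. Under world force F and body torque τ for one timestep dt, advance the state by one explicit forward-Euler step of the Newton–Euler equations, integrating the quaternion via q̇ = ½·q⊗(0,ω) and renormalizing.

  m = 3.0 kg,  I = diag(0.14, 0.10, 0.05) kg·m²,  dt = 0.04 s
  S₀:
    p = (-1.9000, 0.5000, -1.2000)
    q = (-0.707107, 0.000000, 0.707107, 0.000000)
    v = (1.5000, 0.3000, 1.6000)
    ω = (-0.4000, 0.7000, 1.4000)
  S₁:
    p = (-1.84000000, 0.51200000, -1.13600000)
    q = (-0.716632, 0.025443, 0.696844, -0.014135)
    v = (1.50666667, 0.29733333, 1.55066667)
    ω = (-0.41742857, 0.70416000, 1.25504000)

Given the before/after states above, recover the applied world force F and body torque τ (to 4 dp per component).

F = (0.5000, -0.2000, -3.7000)
τ = (-0.1100, -0.0400, -0.1700)

Δω = ω₁−ω₀ = (-0.01742857, 0.00416000, -0.14496000)
applied torque τ = (-0.1100, -0.0400, -0.1700)
velocity change Δv = (0.00666667, -0.00266667, -0.04933333)
applied force F = (0.5000, -0.2000, -3.7000)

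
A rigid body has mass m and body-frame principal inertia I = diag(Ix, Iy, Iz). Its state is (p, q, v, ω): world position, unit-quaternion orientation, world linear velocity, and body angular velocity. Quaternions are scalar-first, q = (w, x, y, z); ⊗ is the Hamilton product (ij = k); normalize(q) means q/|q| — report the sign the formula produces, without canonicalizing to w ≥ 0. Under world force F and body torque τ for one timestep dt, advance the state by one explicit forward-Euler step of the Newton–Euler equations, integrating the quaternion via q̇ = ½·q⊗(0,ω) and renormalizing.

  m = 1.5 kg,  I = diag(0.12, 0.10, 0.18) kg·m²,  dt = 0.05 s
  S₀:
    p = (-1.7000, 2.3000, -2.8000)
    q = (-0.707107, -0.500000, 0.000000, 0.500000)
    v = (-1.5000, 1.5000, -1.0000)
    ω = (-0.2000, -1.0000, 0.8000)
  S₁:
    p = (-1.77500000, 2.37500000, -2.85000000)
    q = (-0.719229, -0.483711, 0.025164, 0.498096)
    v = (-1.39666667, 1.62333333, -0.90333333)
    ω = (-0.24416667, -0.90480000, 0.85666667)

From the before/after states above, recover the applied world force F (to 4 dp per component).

velocity change Δv = (0.10333333, 0.12333333, 0.09666667)
F = m·Δv/dt = (3.1000, 3.7000, 2.9000)

F = (3.1000, 3.7000, 2.9000)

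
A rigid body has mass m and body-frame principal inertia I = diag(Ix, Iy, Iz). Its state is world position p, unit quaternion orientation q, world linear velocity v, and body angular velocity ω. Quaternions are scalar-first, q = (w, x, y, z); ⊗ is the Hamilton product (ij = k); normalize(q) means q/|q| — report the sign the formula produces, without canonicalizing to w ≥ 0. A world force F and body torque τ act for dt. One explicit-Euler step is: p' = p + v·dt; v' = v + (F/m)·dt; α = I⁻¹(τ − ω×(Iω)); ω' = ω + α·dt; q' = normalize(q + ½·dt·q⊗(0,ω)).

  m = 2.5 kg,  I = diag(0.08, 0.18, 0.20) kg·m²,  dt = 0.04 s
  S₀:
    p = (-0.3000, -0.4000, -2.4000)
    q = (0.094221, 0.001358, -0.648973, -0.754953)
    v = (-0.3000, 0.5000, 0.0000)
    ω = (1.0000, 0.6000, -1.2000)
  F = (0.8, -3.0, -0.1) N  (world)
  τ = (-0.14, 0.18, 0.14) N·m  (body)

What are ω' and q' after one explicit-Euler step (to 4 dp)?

precession coupling ω×(Iω) = (-0.0144, 0.1440, 0.0600)
(τ − ω×Iω)/I = (-1.5700, 0.2000, 0.4000)
ω + α·dt = (0.9372, 0.6080, -1.1840)
2q̇ = q⊗(0,ω) = (-0.5179178, 1.3259604, -0.6967908, 0.5367226)
updated quaternion q' = (0.0838, 0.0279, -0.6625, -0.7438)

ω' = (0.9372, 0.6080, -1.1840)
q' = (0.0838, 0.0279, -0.6625, -0.7438)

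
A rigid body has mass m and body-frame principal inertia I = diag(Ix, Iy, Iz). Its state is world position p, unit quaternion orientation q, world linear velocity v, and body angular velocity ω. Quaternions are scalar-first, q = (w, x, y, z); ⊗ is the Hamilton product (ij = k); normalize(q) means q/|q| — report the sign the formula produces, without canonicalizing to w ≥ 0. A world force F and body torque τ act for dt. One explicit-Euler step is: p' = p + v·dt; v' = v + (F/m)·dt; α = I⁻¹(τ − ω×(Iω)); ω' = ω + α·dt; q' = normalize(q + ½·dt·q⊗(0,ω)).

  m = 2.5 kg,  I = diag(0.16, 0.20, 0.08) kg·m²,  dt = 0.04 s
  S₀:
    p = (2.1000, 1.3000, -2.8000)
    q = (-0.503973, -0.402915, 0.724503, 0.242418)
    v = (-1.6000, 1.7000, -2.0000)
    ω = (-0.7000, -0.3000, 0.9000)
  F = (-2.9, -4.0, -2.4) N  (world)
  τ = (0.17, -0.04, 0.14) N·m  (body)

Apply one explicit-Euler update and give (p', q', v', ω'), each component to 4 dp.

angular accel α = (0.8600, 0.0520, 1.6450)
ω + α·dt = (-0.6656, -0.2979, 0.9658)
Hamilton product q⊗(0,ω) = (-0.2828658, 1.0775592, 0.3441228, 0.1744509)
q' = normalize(q + ½dt·q⊗(0,ω)) = (-0.5095, -0.3813, 0.7312, 0.2458)
a = (-1.1600, -1.6000, -0.9600)
p' = p + v·dt = (2.0360, 1.3680, -2.8800)
new velocity v' = (-1.6464, 1.6360, -2.0384)

p' = (2.0360, 1.3680, -2.8800)
q' = (-0.5095, -0.3813, 0.7312, 0.2458)
v' = (-1.6464, 1.6360, -2.0384)
ω' = (-0.6656, -0.2979, 0.9658)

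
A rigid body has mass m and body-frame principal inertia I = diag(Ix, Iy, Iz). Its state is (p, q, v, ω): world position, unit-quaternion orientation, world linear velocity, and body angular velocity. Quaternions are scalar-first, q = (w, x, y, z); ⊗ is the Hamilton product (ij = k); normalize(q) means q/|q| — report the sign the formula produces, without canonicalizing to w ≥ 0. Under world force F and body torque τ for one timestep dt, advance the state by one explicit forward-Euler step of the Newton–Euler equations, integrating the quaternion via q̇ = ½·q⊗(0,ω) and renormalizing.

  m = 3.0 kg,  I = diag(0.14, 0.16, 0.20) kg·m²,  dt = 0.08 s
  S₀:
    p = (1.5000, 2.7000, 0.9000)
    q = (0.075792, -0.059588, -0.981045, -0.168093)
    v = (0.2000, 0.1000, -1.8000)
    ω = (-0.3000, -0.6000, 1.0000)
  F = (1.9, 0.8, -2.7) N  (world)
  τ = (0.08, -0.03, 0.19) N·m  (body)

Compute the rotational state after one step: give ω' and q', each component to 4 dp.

ω×(Iω) gyroscopic = (-0.0240, 0.0180, 0.0036)
(τ − ω×Iω)/I = (0.7429, -0.3000, 0.9320)
new body rate ω' = (-0.2406, -0.6240, 1.0746)
q⊗(0,ω) = (-0.4384104, -1.1046384, 0.0645407, -0.1827687)
q' = normalize(q + ½dt·q⊗(0,ω)) = (0.0582, -0.1037, -0.9773, -0.1752)

ω' = (-0.2406, -0.6240, 1.0746)
q' = (0.0582, -0.1037, -0.9773, -0.1752)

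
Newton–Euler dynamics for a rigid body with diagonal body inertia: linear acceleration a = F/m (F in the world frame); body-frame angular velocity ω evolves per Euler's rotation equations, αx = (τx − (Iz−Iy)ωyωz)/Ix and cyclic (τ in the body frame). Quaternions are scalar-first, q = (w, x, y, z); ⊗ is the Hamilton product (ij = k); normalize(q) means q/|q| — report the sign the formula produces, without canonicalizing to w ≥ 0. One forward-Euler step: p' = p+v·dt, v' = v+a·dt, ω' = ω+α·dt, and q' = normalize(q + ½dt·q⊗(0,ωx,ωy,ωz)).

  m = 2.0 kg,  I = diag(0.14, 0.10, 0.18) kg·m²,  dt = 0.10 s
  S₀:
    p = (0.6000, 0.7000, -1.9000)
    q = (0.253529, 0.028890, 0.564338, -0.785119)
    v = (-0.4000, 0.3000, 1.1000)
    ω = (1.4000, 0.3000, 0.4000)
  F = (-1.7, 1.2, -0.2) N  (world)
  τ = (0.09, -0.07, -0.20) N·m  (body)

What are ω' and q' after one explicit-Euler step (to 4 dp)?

angular accel α = (0.5743, -0.4760, -1.0178)
ω + α·dt = (1.4574, 0.2524, 0.2982)
Hamilton product q⊗(0,ω) = (0.1043002, 0.8162115, -1.0346639, -0.6799946)
updated quaternion q' = (0.2580, 0.0695, 0.5112, -0.8169)

ω' = (1.4574, 0.2524, 0.2982)
q' = (0.2580, 0.0695, 0.5112, -0.8169)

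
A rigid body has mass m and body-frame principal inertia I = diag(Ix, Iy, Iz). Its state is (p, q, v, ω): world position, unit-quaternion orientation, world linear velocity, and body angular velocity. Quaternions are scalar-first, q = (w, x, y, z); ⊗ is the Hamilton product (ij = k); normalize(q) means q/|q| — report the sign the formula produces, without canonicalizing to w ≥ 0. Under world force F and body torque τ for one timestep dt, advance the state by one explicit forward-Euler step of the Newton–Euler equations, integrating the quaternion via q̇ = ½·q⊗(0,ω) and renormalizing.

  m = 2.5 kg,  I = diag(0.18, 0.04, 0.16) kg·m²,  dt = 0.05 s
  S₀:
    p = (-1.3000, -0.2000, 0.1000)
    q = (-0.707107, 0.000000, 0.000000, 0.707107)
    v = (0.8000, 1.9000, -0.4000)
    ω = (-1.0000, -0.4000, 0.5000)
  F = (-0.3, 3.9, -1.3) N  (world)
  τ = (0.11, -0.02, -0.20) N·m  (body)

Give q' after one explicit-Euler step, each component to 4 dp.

q⊗(0,ω) = (-0.3535535, 0.9899498, -0.4242642, -0.3535535)
updated quaternion q' = (-0.7156, 0.0247, -0.0106, 0.6980)

q' = (-0.7156, 0.0247, -0.0106, 0.6980)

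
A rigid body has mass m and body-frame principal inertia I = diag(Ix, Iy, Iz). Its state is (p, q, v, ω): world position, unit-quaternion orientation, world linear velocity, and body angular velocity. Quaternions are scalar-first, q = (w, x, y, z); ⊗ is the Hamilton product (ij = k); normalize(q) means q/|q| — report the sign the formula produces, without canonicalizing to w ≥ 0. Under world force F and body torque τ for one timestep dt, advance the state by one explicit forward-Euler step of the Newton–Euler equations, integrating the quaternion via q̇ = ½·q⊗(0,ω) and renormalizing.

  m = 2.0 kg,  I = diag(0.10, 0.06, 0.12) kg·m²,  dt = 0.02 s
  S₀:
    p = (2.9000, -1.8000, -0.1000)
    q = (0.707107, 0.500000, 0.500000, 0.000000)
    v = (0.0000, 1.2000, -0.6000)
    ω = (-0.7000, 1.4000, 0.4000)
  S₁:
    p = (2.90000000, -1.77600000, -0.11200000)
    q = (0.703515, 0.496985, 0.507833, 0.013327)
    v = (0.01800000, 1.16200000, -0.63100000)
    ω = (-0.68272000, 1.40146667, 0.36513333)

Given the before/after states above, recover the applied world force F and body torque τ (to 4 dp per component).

F = (1.8000, -3.8000, -3.1000)
τ = (0.1200, 0.0100, -0.1700)

v₁ − v₀ = (0.01800000, -0.03800000, -0.03100000)
m·(v₁−v₀)/dt = (1.8000, -3.8000, -3.1000)
Δω = ω₁−ω₀ = (0.01728000, 0.00146667, -0.03486667)
ω₀×(Iω₀) = (0.0336, 0.0056, 0.0392)
applied torque τ = (0.1200, 0.0100, -0.1700)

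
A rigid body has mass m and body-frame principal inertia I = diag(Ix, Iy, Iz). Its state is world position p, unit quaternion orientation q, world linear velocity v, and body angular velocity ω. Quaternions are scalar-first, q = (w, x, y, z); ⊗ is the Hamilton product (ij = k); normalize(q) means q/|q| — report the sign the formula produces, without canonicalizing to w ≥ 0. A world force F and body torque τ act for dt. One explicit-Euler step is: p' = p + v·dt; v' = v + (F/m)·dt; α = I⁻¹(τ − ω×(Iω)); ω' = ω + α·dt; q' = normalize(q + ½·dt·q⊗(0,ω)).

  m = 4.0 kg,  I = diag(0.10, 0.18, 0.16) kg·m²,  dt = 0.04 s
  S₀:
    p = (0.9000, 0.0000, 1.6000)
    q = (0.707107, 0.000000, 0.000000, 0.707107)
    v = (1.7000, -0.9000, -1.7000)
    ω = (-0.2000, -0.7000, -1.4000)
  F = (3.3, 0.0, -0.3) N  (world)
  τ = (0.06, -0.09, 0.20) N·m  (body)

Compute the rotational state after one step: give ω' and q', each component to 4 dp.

gyro term ω×Iω = (-0.0196, -0.0168, 0.0112)
α = I⁻¹(τ − ω×Iω) = (0.7960, -0.4067, 1.1800)
ω + α·dt = (-0.1682, -0.7163, -1.3528)
q⊗(0,ω) = (0.9899498, 0.3535535, -0.6363963, -0.9899498)
updated quaternion q' = (0.7265, 0.0071, -0.0127, 0.6870)

ω' = (-0.1682, -0.7163, -1.3528)
q' = (0.7265, 0.0071, -0.0127, 0.6870)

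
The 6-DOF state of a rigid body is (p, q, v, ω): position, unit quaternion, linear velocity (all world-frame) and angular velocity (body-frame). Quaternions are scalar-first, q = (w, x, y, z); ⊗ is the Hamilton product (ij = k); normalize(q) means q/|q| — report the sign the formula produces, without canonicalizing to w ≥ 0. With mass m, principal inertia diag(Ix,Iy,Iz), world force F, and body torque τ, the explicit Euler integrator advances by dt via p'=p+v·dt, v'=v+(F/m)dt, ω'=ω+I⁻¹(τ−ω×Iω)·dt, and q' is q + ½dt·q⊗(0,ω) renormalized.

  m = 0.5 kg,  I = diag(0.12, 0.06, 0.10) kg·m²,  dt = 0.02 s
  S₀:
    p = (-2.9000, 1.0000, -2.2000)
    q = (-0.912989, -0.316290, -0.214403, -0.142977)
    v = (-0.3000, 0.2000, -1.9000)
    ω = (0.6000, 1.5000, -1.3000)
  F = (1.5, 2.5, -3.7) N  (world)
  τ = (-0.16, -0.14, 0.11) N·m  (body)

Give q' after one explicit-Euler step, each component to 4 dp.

q' = (-0.9095, -0.3168, -0.2330, -0.1345)

Hamilton product q⊗(0,ω) = (0.3255084, -0.0546040, -1.8664467, 0.8410925)
updated quaternion q' = (-0.9095, -0.3168, -0.2330, -0.1345)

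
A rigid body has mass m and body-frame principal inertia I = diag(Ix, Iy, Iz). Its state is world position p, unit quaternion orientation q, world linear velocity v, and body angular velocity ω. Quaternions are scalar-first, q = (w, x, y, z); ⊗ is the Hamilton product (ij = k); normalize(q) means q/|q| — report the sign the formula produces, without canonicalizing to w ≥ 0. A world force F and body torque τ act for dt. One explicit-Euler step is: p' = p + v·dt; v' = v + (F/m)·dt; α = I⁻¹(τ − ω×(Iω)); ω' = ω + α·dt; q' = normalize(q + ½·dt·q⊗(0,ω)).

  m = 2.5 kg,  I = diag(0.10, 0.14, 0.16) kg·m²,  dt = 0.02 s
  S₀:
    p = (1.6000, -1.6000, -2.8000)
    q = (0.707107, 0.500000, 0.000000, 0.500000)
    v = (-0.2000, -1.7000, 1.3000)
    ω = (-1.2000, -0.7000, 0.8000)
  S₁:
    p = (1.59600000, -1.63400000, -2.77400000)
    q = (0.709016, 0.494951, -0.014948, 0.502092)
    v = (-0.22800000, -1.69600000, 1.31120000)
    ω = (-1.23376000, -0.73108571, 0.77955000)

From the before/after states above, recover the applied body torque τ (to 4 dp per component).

τ = (-0.1800, -0.1600, -0.1300)

Δω = ω₁−ω₀ = (-0.03376000, -0.03108571, -0.02045000)
ω₀×(Iω₀) = (-0.0112, 0.0576, 0.0336)
applied torque τ = (-0.1800, -0.1600, -0.1300)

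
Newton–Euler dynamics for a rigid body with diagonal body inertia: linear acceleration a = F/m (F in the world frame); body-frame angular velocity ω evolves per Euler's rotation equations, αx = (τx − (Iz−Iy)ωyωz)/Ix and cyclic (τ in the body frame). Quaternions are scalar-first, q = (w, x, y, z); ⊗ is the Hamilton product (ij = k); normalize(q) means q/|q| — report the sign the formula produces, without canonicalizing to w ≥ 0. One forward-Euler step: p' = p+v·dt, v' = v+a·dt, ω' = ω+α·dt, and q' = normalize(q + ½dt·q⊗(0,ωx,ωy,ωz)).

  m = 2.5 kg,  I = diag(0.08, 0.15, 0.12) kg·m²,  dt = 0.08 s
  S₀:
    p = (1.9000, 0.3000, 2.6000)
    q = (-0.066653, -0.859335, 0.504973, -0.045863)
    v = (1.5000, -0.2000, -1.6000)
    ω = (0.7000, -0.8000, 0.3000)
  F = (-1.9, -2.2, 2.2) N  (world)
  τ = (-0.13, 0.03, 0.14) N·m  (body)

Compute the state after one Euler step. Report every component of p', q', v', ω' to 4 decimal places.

p' = (2.0200, 0.2840, 2.4720)
q' = (-0.0259, -0.8558, 0.5156, -0.0333)
v' = (1.4392, -0.2704, -1.5296)
ω' = (0.5628, -0.7795, 0.4195)

a = F/m = (-0.7600, -0.8800, 0.8800)
new position p' = (2.0200, 0.2840, 2.4720)
v + (F/m)dt = (1.4392, -0.2704, -1.5296)
gyro term ω×Iω = (0.0072, -0.0084, -0.0392)
(τ − ω×Iω)/I = (-1.7150, 0.2560, 1.4933)
new body rate ω' = (0.5628, -0.7795, 0.4195)
q⊗(0,ω) = (1.0192718, 0.0681444, 0.2790188, 0.3139910)
q + ½dt·q⊗(0,ω), renormalized = (-0.0259, -0.8558, 0.5156, -0.0333)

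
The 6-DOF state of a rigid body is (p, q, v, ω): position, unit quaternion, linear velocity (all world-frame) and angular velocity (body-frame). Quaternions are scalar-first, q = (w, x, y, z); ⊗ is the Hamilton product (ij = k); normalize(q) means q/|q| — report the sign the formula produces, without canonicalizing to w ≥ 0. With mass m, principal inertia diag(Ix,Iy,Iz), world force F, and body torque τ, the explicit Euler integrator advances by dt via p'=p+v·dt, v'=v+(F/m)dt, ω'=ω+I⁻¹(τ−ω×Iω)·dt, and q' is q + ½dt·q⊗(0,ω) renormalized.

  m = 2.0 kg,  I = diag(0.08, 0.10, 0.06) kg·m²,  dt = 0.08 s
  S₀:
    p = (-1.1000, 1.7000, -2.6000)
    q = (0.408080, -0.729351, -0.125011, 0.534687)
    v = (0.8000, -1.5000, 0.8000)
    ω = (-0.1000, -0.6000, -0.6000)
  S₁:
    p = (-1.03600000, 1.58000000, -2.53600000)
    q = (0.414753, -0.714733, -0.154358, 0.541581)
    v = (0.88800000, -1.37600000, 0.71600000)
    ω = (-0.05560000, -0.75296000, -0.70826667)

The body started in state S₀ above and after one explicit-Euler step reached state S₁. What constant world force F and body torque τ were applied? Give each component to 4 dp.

v₁ − v₀ = (0.08800000, 0.12400000, -0.08400000)
applied force F = (2.2000, 3.1000, -2.1000)
ω₁ − ω₀ = (0.04440000, -0.15296000, -0.10826667)
I·α + gyro = (0.0300, -0.1900, -0.0800)

F = (2.2000, 3.1000, -2.1000)
τ = (0.0300, -0.1900, -0.0800)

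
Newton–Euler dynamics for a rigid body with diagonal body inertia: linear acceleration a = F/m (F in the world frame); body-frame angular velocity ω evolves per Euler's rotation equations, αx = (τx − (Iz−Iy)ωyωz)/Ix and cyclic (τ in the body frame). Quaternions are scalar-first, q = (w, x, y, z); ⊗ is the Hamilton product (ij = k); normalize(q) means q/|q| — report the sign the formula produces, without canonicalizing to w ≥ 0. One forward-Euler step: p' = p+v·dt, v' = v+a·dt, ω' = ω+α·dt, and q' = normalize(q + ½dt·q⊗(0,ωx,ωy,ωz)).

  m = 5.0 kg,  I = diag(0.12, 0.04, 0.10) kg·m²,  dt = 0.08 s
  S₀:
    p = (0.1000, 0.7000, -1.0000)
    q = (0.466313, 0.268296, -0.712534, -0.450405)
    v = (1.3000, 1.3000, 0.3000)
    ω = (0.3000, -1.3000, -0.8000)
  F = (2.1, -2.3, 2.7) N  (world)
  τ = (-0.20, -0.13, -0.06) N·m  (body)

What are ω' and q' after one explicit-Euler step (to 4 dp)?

ω' = (0.1251, -1.5504, -0.8730)
q' = (0.4108, 0.2727, -0.7322, -0.4698)

precession coupling ω×(Iω) = (0.0624, -0.0048, 0.0312)
α = I⁻¹(τ − ω×Iω) = (-2.1867, -3.1300, -0.9120)
ω' = ω + α·dt = (0.1251, -1.5504, -0.8730)
Hamilton product q⊗(0,ω) = (-1.3671070, 0.1243946, -0.5266916, -0.5080750)
q' = normalize(q + ½dt·q⊗(0,ω)) = (0.4108, 0.2727, -0.7322, -0.4698)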